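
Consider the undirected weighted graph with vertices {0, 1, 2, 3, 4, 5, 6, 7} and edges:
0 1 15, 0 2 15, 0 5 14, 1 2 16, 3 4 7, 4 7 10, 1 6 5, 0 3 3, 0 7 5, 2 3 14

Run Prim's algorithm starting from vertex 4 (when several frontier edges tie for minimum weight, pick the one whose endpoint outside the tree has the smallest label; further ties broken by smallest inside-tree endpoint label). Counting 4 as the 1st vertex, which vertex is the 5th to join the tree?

Prim, starting at 4.
Step 1: frontier [3 4 7, 4 7 10] → take 3 4 (7); add 3.
Step 2: frontier [0 3 3, 2 3 14, 4 7 10] → take 0 3 (3); add 0.
Step 3: frontier [0 7 5, 0 5 14, 0 1 15, 0 2 15, 2 3 14, 4 7 10] → take 0 7 (5); add 7.
Step 4: frontier [0 5 14, 0 1 15, 0 2 15, 2 3 14] → take 2 3 (14); add 2.
Step 5: frontier [0 5 14, 0 1 15, 1 2 16] → take 0 5 (14); add 5.
Step 6: frontier [0 1 15, 1 2 16] → take 0 1 (15); add 1.
Step 7: frontier [1 6 5] → take 1 6 (5); add 6.
Vertex order: 4, 3, 0, 7, 2, 5, 1, 6. The 5th vertex is 2.

2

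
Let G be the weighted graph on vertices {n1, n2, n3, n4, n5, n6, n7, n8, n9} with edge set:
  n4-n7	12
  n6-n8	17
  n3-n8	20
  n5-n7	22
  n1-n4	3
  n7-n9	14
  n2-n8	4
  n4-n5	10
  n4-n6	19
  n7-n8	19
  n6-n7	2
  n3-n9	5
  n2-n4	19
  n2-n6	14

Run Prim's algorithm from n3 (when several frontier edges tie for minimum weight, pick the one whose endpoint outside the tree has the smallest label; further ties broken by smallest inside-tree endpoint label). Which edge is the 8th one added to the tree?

Grow the tree from n3 using Prim:
Step 1: frontier [n3-n9 5, n3-n8 20] → take n3-n9 (5); add n9.
Step 2: frontier [n3-n8 20, n7-n9 14] → take n7-n9 (14); add n7.
Step 3: frontier [n3-n8 20, n6-n7 2, n4-n7 12, n7-n8 19, n5-n7 22] → take n6-n7 (2); add n6.
Step 4: frontier [n3-n8 20, n2-n6 14, n6-n8 17, n4-n6 19, n4-n7 12, n7-n8 19, n5-n7 22] → take n4-n7 (12); add n4.
Step 5: frontier [n3-n8 20, n1-n4 3, n4-n5 10, n2-n4 19, n2-n6 14, n6-n8 17, n7-n8 19, n5-n7 22] → take n1-n4 (3); add n1.
Step 6: frontier [n3-n8 20, n4-n5 10, n2-n4 19, n2-n6 14, n6-n8 17, n7-n8 19, n5-n7 22] → take n4-n5 (10); add n5.
Step 7: frontier [n3-n8 20, n2-n4 19, n2-n6 14, n6-n8 17, n7-n8 19] → take n2-n6 (14); add n2.
Step 8: frontier [n2-n8 4, n3-n8 20, n6-n8 17, n7-n8 19] → take n2-n8 (4); add n8.
The 8th edge added is n2-n8.

n2-n8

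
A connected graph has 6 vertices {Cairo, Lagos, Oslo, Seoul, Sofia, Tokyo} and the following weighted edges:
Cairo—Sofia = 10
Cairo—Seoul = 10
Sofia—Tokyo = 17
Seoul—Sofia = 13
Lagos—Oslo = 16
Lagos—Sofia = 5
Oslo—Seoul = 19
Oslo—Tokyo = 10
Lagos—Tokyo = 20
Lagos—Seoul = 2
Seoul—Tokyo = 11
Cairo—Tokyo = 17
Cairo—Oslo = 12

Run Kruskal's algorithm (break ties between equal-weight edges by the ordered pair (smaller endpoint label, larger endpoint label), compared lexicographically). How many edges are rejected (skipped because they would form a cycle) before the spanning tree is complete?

Kruskal's algorithm — process edges by increasing weight (ties by edge label):
Lagos—Seoul (2): add. Components now {Oslo} {Cairo} {Sofia} {Lagos,Seoul} {Tokyo}
Lagos—Sofia (5): add. Components now {Oslo} {Cairo} {Lagos,Seoul,Sofia} {Tokyo}
Cairo—Seoul (10): add. Components now {Oslo} {Cairo,Lagos,Seoul,Sofia} {Tokyo}
Cairo—Sofia (10): skip — Cairo and Sofia already connected.
Oslo—Tokyo (10): add. Components now {Oslo,Tokyo} {Cairo,Lagos,Seoul,Sofia}
Seoul—Tokyo (11): add. Components now {Cairo,Lagos,Oslo,Seoul,Sofia,Tokyo}
Edges rejected before the tree was complete: 1.

1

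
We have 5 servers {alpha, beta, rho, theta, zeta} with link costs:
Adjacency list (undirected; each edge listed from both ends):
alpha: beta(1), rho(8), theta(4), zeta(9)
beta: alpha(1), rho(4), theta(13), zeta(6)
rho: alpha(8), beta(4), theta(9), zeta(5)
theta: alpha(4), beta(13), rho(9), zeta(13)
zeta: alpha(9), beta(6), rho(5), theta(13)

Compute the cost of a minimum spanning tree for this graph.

Sort edges by weight, then run Kruskal:
alpha—beta (1): add. Components now {rho} {alpha,beta} {zeta} {theta}
alpha—theta (4): add. Components now {rho} {alpha,beta,theta} {zeta}
beta—rho (4): add. Components now {alpha,beta,rho,theta} {zeta}
rho—zeta (5): add. Components now {alpha,beta,rho,theta,zeta}
MST edges: alpha—beta, alpha—theta, beta—rho, rho—zeta; total weight 1+4+4+5 = 14.

14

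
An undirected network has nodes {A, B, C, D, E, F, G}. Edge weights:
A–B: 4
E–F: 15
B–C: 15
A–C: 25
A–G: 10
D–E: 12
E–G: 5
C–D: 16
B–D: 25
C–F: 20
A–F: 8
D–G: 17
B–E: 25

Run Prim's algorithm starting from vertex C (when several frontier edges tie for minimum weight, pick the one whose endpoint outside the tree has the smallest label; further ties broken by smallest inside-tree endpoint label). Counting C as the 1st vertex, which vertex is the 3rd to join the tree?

A

Grow the tree from C using Prim:
Step 1: frontier [B–C 15, C–D 16, C–F 20, A–C 25] → take B–C (15); add B.
Step 2: frontier [A–B 4, B–D 25, B–E 25, C–D 16, C–F 20, A–C 25] → take A–B (4); add A.
Step 3: frontier [A–F 8, A–G 10, B–D 25, B–E 25, C–D 16, C–F 20] → take A–F (8); add F.
Step 4: frontier [A–G 10, B–D 25, B–E 25, C–D 16, E–F 15] → take A–G (10); add G.
Step 5: frontier [B–D 25, B–E 25, C–D 16, E–F 15, E–G 5, D–G 17] → take E–G (5); add E.
Step 6: frontier [B–D 25, C–D 16, D–E 12, D–G 17] → take D–E (12); add D.
Vertex order: C, B, A, F, G, E, D. The 3rd vertex is A.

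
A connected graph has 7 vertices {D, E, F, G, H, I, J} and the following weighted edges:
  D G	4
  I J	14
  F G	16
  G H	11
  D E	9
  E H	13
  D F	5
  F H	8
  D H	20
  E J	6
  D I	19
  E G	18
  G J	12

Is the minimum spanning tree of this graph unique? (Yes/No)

Yes

Kruskal's algorithm — process edges by increasing weight (ties by edge label):
D G (4): add. Components now {D,G} {E} {F} {H} {I} {J}
D F (5): add. Components now {D,F,G} {E} {H} {I} {J}
E J (6): add. Components now {D,F,G} {E,J} {H} {I}
F H (8): add. Components now {D,F,G,H} {E,J} {I}
D E (9): add. Components now {D,E,F,G,H,J} {I}
G H (11): skip — G and H already connected.
G J (12): skip — G and J already connected.
E H (13): skip — E and H already connected.
I J (14): add. Components now {D,E,F,G,H,I,J}
Every non-tree edge has weight strictly greater than the heaviest edge on the tree path between its endpoints, so the MST is unique.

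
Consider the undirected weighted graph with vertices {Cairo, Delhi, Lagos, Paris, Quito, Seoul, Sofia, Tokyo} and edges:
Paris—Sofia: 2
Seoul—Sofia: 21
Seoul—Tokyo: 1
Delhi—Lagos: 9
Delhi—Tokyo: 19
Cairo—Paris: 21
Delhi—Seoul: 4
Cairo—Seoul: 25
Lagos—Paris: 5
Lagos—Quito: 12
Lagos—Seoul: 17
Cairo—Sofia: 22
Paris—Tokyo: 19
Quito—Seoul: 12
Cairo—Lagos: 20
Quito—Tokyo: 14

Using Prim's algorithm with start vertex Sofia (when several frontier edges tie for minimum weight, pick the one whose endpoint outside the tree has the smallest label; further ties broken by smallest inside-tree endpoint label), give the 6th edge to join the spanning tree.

Grow the tree from Sofia using Prim:
Step 1: cheapest edge leaving the tree is Paris—Sofia (2); add Paris.
Step 2: cheapest edge leaving the tree is Lagos—Paris (5); add Lagos.
Step 3: cheapest edge leaving the tree is Delhi—Lagos (9); add Delhi.
Step 4: cheapest edge leaving the tree is Delhi—Seoul (4); add Seoul.
Step 5: cheapest edge leaving the tree is Seoul—Tokyo (1); add Tokyo.
Step 6: cheapest edge leaving the tree is Lagos—Quito (12); add Quito.
Step 7: cheapest edge leaving the tree is Cairo—Lagos (20); add Cairo.
The 6th edge added is Lagos—Quito.

Lagos-Quito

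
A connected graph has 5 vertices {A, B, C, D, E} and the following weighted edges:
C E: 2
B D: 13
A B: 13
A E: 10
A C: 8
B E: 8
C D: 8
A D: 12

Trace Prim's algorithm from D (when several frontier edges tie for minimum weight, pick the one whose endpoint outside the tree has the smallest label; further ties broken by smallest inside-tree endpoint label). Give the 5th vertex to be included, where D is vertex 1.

B

Prim's algorithm from D:
Step 1: cheapest edge leaving the tree is C D (8); add C.
Step 2: cheapest edge leaving the tree is C E (2); add E.
Step 3: cheapest edge leaving the tree is A C (8); add A.
Step 4: cheapest edge leaving the tree is B E (8); add B.
Vertex order: D, C, E, A, B. The 5th vertex is B.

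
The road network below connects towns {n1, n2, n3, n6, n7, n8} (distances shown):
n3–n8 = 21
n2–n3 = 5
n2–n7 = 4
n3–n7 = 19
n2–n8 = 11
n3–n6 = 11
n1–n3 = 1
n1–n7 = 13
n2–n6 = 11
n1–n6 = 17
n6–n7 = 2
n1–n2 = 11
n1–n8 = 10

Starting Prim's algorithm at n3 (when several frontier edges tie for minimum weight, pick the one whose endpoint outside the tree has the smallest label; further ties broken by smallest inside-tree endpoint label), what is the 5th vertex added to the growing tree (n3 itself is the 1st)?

n6

Prim's algorithm from n3:
Step 1: frontier [n1–n3 1, n2–n3 5, n3–n6 11, n3–n7 19, n3–n8 21] → take n1–n3 (1); add n1.
Step 2: frontier [n1–n8 10, n1–n2 11, n1–n7 13, n1–n6 17, n2–n3 5, n3–n6 11, n3–n7 19, n3–n8 21] → take n2–n3 (5); add n2.
Step 3: frontier [n1–n8 10, n1–n7 13, n1–n6 17, n2–n7 4, n2–n6 11, n2–n8 11, n3–n6 11, n3–n7 19, n3–n8 21] → take n2–n7 (4); add n7.
Step 4: frontier [n1–n8 10, n1–n6 17, n2–n6 11, n2–n8 11, n3–n6 11, n3–n8 21, n6–n7 2] → take n6–n7 (2); add n6.
Step 5: frontier [n1–n8 10, n2–n8 11, n3–n8 21] → take n1–n8 (10); add n8.
Vertex order: n3, n1, n2, n7, n6, n8. The 5th vertex is n6.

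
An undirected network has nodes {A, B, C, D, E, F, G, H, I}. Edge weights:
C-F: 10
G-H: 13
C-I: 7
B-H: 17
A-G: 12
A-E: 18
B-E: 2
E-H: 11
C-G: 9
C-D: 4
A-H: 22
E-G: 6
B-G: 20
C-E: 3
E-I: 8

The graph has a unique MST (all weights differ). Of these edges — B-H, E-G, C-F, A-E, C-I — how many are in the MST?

3

Kruskal: consider edges lightest-first.
B-E (2): add — endpoints in different components.
C-E (3): add — endpoints in different components.
C-D (4): add — endpoints in different components.
E-G (6): add — endpoints in different components.
C-I (7): add — endpoints in different components.
E-I (8): skip — E and I already connected.
C-G (9): skip — C and G already connected.
C-F (10): add — endpoints in different components.
E-H (11): add — endpoints in different components.
A-G (12): add — endpoints in different components.
MST edge set: {B-E, C-E, C-D, E-G, C-I, C-F, E-H, A-G}.
Of the listed edges, {E-G, C-F, C-I} are in the MST → 3.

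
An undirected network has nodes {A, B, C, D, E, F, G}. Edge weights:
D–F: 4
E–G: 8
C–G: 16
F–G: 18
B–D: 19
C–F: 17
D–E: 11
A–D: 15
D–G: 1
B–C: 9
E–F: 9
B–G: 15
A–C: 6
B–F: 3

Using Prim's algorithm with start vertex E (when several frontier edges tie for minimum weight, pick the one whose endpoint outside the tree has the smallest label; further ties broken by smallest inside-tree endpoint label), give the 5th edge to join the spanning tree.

Grow the tree from E using Prim:
Step 1: cheapest edge leaving the tree is E–G (8); add G.
Step 2: cheapest edge leaving the tree is D–G (1); add D.
Step 3: cheapest edge leaving the tree is D–F (4); add F.
Step 4: cheapest edge leaving the tree is B–F (3); add B.
Step 5: cheapest edge leaving the tree is B–C (9); add C.
Step 6: cheapest edge leaving the tree is A–C (6); add A.
The 5th edge added is B–C.

B-C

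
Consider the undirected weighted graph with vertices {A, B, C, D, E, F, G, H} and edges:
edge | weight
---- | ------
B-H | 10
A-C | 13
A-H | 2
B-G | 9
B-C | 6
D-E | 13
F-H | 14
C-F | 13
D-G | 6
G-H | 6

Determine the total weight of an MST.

Prim's algorithm from H:
Step 1: frontier [A-H 2, G-H 6, B-H 10, F-H 14] → take A-H (2); add A.
Step 2: frontier [A-C 13, G-H 6, B-H 10, F-H 14] → take G-H (6); add G.
Step 3: frontier [A-C 13, D-G 6, B-G 9, B-H 10, F-H 14] → take D-G (6); add D.
Step 4: frontier [A-C 13, D-E 13, B-G 9, B-H 10, F-H 14] → take B-G (9); add B.
Step 5: frontier [A-C 13, B-C 6, D-E 13, F-H 14] → take B-C (6); add C.
Step 6: frontier [C-F 13, D-E 13, F-H 14] → take D-E (13); add E.
Step 7: frontier [C-F 13, F-H 14] → take C-F (13); add F.
MST edges: A-H, G-H, D-G, B-G, B-C, D-E, C-F; total weight 2+6+6+9+6+13+13 = 55.

55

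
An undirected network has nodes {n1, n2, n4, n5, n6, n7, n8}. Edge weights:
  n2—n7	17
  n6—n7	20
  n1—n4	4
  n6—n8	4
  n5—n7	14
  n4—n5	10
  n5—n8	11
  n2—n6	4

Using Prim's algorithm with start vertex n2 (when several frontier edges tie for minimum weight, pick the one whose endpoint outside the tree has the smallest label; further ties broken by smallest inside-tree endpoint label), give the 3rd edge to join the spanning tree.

Prim's algorithm from n2:
Step 1: frontier [n2—n6 4, n2—n7 17] → take n2—n6 (4); add n6.
Step 2: frontier [n2—n7 17, n6—n8 4, n6—n7 20] → take n6—n8 (4); add n8.
Step 3: frontier [n2—n7 17, n6—n7 20, n5—n8 11] → take n5—n8 (11); add n5.
Step 4: frontier [n2—n7 17, n4—n5 10, n5—n7 14, n6—n7 20] → take n4—n5 (10); add n4.
Step 5: frontier [n2—n7 17, n1—n4 4, n5—n7 14, n6—n7 20] → take n1—n4 (4); add n1.
Step 6: frontier [n2—n7 17, n5—n7 14, n6—n7 20] → take n5—n7 (14); add n7.
The 3rd edge added is n5—n8.

n5-n8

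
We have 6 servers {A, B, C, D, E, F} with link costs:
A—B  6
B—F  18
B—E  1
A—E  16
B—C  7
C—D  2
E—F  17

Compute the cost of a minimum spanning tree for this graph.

33

Kruskal's algorithm — process edges by increasing weight (ties by edge label):
B—E (1): add. Components now {A} {B,E} {C} {D} {F}
C—D (2): add. Components now {A} {B,E} {C,D} {F}
A—B (6): add. Components now {A,B,E} {C,D} {F}
B—C (7): add. Components now {A,B,C,D,E} {F}
A—E (16): skip — A and E already connected.
E—F (17): add. Components now {A,B,C,D,E,F}
MST edges: B—E, C—D, A—B, B—C, E—F; total weight 1+2+6+7+17 = 33.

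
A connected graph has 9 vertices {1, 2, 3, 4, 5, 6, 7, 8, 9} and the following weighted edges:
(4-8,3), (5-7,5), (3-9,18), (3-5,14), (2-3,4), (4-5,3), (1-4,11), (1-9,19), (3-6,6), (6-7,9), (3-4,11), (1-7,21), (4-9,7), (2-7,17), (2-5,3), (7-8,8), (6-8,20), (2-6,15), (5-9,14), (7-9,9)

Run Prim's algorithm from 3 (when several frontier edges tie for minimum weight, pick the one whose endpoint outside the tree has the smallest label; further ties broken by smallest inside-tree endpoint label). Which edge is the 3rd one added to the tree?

4-5

Prim, starting at 3.
Step 1: cheapest edge leaving the tree is 2-3 (4); add 2.
Step 2: cheapest edge leaving the tree is 2-5 (3); add 5.
Step 3: cheapest edge leaving the tree is 4-5 (3); add 4.
Step 4: cheapest edge leaving the tree is 4-8 (3); add 8.
Step 5: cheapest edge leaving the tree is 5-7 (5); add 7.
Step 6: cheapest edge leaving the tree is 3-6 (6); add 6.
Step 7: cheapest edge leaving the tree is 4-9 (7); add 9.
Step 8: cheapest edge leaving the tree is 1-4 (11); add 1.
The 3rd edge added is 4-5.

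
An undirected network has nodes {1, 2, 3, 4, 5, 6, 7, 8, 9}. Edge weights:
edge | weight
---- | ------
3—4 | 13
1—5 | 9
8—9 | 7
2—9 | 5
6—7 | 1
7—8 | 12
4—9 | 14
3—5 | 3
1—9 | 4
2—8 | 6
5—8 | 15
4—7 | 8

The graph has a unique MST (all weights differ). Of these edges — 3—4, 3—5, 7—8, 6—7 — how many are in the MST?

Sort edges by weight, then run Kruskal:
6—7 (1): add — endpoints in different components.
3—5 (3): add — endpoints in different components.
1—9 (4): add — endpoints in different components.
2—9 (5): add — endpoints in different components.
2—8 (6): add — endpoints in different components.
8—9 (7): skip — 8 and 9 already connected.
4—7 (8): add — endpoints in different components.
1—5 (9): add — endpoints in different components.
7—8 (12): add — endpoints in different components.
MST edge set: {6—7, 3—5, 1—9, 2—9, 2—8, 4—7, 1—5, 7—8}.
Of the listed edges, {3—5, 7—8, 6—7} are in the MST → 3.

3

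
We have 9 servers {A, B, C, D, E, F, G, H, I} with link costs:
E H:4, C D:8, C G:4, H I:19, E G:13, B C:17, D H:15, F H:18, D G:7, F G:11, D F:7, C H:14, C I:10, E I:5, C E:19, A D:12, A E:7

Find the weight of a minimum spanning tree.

Sort edges by weight, then run Kruskal:
C G (4): add — endpoints in different components.
E H (4): add — endpoints in different components.
E I (5): add — endpoints in different components.
A E (7): add — endpoints in different components.
D F (7): add — endpoints in different components.
D G (7): add — endpoints in different components.
C D (8): skip — C and D already connected.
C I (10): add — endpoints in different components.
F G (11): skip — F and G already connected.
A D (12): skip — A and D already connected.
E G (13): skip — E and G already connected.
C H (14): skip — C and H already connected.
D H (15): skip — D and H already connected.
B C (17): add — endpoints in different components.
MST edges: C G, E H, E I, A E, D F, D G, C I, B C; total weight 4+4+5+7+7+7+10+17 = 61.

61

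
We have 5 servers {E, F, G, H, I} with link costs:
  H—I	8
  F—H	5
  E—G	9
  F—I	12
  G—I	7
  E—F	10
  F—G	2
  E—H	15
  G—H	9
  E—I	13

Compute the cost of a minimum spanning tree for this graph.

23

Grow the tree from I using Prim:
Step 1: cheapest edge leaving the tree is G—I (7); add G.
Step 2: cheapest edge leaving the tree is F—G (2); add F.
Step 3: cheapest edge leaving the tree is F—H (5); add H.
Step 4: cheapest edge leaving the tree is E—G (9); add E.
MST edges: G—I, F—G, F—H, E—G; total weight 7+2+5+9 = 23.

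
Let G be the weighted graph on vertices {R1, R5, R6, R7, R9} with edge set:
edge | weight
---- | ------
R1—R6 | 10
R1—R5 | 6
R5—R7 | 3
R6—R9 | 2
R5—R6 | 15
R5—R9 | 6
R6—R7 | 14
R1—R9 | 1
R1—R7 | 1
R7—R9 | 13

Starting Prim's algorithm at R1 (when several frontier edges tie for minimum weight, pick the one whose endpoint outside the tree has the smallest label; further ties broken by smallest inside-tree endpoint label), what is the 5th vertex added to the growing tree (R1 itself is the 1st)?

Prim, starting at R1.
Step 1: frontier [R1—R7 1, R1—R9 1, R1—R5 6, R1—R6 10] → take R1—R7 (1); add R7.
Step 2: frontier [R1—R9 1, R1—R5 6, R1—R6 10, R5—R7 3, R7—R9 13, R6—R7 14] → take R1—R9 (1); add R9.
Step 3: frontier [R1—R5 6, R1—R6 10, R5—R7 3, R6—R7 14, R6—R9 2, R5—R9 6] → take R6—R9 (2); add R6.
Step 4: frontier [R1—R5 6, R5—R6 15, R5—R7 3, R5—R9 6] → take R5—R7 (3); add R5.
Vertex order: R1, R7, R9, R6, R5. The 5th vertex is R5.

R5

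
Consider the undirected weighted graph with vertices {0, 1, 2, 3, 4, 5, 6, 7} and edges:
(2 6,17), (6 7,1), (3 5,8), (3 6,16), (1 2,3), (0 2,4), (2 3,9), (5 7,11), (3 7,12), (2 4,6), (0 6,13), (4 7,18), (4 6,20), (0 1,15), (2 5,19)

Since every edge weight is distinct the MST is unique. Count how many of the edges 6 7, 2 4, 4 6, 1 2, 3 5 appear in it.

4

Kruskal: consider edges lightest-first.
6 7 (1): add — endpoints in different components.
1 2 (3): add — endpoints in different components.
0 2 (4): add — endpoints in different components.
2 4 (6): add — endpoints in different components.
3 5 (8): add — endpoints in different components.
2 3 (9): add — endpoints in different components.
5 7 (11): add — endpoints in different components.
MST edge set: {6 7, 1 2, 0 2, 2 4, 3 5, 2 3, 5 7}.
Of the listed edges, {6 7, 2 4, 1 2, 3 5} are in the MST → 4.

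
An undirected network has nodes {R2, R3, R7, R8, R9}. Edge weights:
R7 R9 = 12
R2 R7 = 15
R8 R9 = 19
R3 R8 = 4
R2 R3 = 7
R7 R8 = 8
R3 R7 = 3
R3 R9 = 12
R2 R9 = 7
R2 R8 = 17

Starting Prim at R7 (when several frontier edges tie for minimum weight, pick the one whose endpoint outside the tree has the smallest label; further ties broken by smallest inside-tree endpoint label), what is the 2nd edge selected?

Prim, starting at R7.
Step 1: frontier [R3 R7 3, R7 R8 8, R7 R9 12, R2 R7 15] → take R3 R7 (3); add R3.
Step 2: frontier [R3 R8 4, R2 R3 7, R3 R9 12, R7 R8 8, R7 R9 12, R2 R7 15] → take R3 R8 (4); add R8.
Step 3: frontier [R2 R3 7, R3 R9 12, R7 R9 12, R2 R7 15, R2 R8 17, R8 R9 19] → take R2 R3 (7); add R2.
Step 4: frontier [R2 R9 7, R3 R9 12, R7 R9 12, R8 R9 19] → take R2 R9 (7); add R9.
The 2nd edge added is R3 R8.

R3-R8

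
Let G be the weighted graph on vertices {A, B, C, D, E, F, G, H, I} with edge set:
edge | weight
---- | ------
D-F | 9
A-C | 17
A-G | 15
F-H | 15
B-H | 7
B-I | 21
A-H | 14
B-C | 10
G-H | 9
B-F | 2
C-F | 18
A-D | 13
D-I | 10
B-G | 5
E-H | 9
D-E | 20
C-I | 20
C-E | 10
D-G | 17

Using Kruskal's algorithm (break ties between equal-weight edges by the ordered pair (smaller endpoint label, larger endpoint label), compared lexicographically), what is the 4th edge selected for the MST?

D-F

Kruskal's algorithm — process edges by increasing weight (ties by edge label):
B-F (2): add — endpoints in different components.
B-G (5): add — endpoints in different components.
B-H (7): add — endpoints in different components.
D-F (9): add — endpoints in different components.
E-H (9): add — endpoints in different components.
G-H (9): skip — G and H already connected.
B-C (10): add — endpoints in different components.
C-E (10): skip — C and E already connected.
D-I (10): add — endpoints in different components.
A-D (13): add — endpoints in different components.
The 4th edge added is D-F.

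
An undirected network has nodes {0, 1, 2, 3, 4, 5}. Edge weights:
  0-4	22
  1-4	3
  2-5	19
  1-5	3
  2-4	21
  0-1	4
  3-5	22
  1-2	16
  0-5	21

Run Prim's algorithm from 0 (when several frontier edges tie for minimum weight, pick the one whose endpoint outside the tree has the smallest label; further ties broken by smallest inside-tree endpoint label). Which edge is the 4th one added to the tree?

1-2

Prim, starting at 0.
Step 1: frontier [0-1 4, 0-5 21, 0-4 22] → take 0-1 (4); add 1.
Step 2: frontier [0-5 21, 0-4 22, 1-4 3, 1-5 3, 1-2 16] → take 1-4 (3); add 4.
Step 3: frontier [0-5 21, 1-5 3, 1-2 16, 2-4 21] → take 1-5 (3); add 5.
Step 4: frontier [1-2 16, 2-4 21, 2-5 19, 3-5 22] → take 1-2 (16); add 2.
Step 5: frontier [3-5 22] → take 3-5 (22); add 3.
The 4th edge added is 1-2.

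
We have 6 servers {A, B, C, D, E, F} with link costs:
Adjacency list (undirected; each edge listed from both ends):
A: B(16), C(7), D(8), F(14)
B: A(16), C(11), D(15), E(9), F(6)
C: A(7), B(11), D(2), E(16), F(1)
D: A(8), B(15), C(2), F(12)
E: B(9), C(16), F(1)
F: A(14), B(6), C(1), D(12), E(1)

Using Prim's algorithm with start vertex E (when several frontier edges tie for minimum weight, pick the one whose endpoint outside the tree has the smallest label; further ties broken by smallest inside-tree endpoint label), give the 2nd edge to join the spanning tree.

Prim's algorithm from E:
Step 1: cheapest edge leaving the tree is E-F (1); add F.
Step 2: cheapest edge leaving the tree is C-F (1); add C.
Step 3: cheapest edge leaving the tree is C-D (2); add D.
Step 4: cheapest edge leaving the tree is B-F (6); add B.
Step 5: cheapest edge leaving the tree is A-C (7); add A.
The 2nd edge added is C-F.

C-F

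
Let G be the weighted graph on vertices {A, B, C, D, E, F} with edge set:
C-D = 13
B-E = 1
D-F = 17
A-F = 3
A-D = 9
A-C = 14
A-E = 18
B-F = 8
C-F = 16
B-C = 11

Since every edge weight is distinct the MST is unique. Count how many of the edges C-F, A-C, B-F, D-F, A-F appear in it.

2

Kruskal: consider edges lightest-first.
B-E (1): add — endpoints in different components.
A-F (3): add — endpoints in different components.
B-F (8): add — endpoints in different components.
A-D (9): add — endpoints in different components.
B-C (11): add — endpoints in different components.
MST edge set: {B-E, A-F, B-F, A-D, B-C}.
Of the listed edges, {B-F, A-F} are in the MST → 2.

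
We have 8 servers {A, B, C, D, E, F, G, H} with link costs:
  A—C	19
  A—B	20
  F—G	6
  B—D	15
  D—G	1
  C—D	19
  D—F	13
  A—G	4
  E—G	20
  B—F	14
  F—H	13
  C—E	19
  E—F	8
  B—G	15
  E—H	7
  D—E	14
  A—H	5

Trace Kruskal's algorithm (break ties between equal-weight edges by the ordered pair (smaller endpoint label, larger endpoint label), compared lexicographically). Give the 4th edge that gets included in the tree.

Kruskal: consider edges lightest-first.
D—G (1): add — endpoints in different components.
A—G (4): add — endpoints in different components.
A—H (5): add — endpoints in different components.
F—G (6): add — endpoints in different components.
E—H (7): add — endpoints in different components.
E—F (8): skip — E and F already connected.
D—F (13): skip — D and F already connected.
F—H (13): skip — F and H already connected.
B—F (14): add — endpoints in different components.
D—E (14): skip — D and E already connected.
B—D (15): skip — B and D already connected.
B—G (15): skip — B and G already connected.
A—C (19): add — endpoints in different components.
The 4th edge added is F—G.

F-G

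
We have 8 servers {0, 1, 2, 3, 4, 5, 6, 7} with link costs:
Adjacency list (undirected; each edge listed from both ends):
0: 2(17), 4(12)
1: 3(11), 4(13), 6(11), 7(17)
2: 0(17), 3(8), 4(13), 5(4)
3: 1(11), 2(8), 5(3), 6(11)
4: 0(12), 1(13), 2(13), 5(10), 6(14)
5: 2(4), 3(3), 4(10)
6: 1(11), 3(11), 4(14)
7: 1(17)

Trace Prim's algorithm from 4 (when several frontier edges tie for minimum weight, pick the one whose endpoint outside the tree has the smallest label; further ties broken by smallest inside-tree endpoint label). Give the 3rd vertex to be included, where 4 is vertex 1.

Prim's algorithm from 4:
Step 1: cheapest edge leaving the tree is 4–5 (10); add 5.
Step 2: cheapest edge leaving the tree is 3–5 (3); add 3.
Step 3: cheapest edge leaving the tree is 2–5 (4); add 2.
Step 4: cheapest edge leaving the tree is 1–3 (11); add 1.
Step 5: cheapest edge leaving the tree is 1–6 (11); add 6.
Step 6: cheapest edge leaving the tree is 0–4 (12); add 0.
Step 7: cheapest edge leaving the tree is 1–7 (17); add 7.
Vertex order: 4, 5, 3, 2, 1, 6, 0, 7. The 3rd vertex is 3.

3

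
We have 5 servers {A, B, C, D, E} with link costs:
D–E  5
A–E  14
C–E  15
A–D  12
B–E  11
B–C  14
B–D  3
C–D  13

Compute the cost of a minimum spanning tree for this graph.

Kruskal: consider edges lightest-first.
B–D (3): add — endpoints in different components.
D–E (5): add — endpoints in different components.
B–E (11): skip — B and E already connected.
A–D (12): add — endpoints in different components.
C–D (13): add — endpoints in different components.
MST edges: B–D, D–E, A–D, C–D; total weight 3+5+12+13 = 33.

33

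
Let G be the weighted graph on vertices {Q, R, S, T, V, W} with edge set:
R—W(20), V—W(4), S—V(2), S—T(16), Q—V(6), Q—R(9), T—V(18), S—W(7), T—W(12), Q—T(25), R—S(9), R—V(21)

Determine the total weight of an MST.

33

Prim's algorithm from S:
Step 1: cheapest edge leaving the tree is S—V (2); add V.
Step 2: cheapest edge leaving the tree is V—W (4); add W.
Step 3: cheapest edge leaving the tree is Q—V (6); add Q.
Step 4: cheapest edge leaving the tree is Q—R (9); add R.
Step 5: cheapest edge leaving the tree is T—W (12); add T.
MST edges: S—V, V—W, Q—V, Q—R, T—W; total weight 2+4+6+9+12 = 33.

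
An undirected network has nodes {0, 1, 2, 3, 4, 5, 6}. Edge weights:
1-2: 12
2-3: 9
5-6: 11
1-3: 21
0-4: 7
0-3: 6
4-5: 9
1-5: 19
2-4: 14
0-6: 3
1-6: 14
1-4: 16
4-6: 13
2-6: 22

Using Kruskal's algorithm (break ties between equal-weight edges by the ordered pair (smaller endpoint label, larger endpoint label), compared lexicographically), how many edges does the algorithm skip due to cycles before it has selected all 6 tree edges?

Sort edges by weight, then run Kruskal:
0-6 (3): add. Components now {0,6} {1} {2} {3} {4} {5}
0-3 (6): add. Components now {0,3,6} {1} {2} {4} {5}
0-4 (7): add. Components now {0,3,4,6} {1} {2} {5}
2-3 (9): add. Components now {0,2,3,4,6} {1} {5}
4-5 (9): add. Components now {0,2,3,4,5,6} {1}
5-6 (11): skip — 5 and 6 already connected.
1-2 (12): add. Components now {0,1,2,3,4,5,6}
Edges rejected before the tree was complete: 1.

1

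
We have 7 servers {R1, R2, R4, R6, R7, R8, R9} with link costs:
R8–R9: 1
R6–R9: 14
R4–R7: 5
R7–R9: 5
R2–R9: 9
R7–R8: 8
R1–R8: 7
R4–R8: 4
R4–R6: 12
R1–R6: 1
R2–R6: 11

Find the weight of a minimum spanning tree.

27

Grow the tree from R4 using Prim:
Step 1: frontier [R4–R8 4, R4–R7 5, R4–R6 12] → take R4–R8 (4); add R8.
Step 2: frontier [R4–R7 5, R4–R6 12, R8–R9 1, R1–R8 7, R7–R8 8] → take R8–R9 (1); add R9.
Step 3: frontier [R4–R7 5, R4–R6 12, R1–R8 7, R7–R8 8, R7–R9 5, R2–R9 9, R6–R9 14] → take R4–R7 (5); add R7.
Step 4: frontier [R4–R6 12, R1–R8 7, R2–R9 9, R6–R9 14] → take R1–R8 (7); add R1.
Step 5: frontier [R1–R6 1, R4–R6 12, R2–R9 9, R6–R9 14] → take R1–R6 (1); add R6.
Step 6: frontier [R2–R6 11, R2–R9 9] → take R2–R9 (9); add R2.
MST edges: R4–R8, R8–R9, R4–R7, R1–R8, R1–R6, R2–R9; total weight 4+1+5+7+1+9 = 27.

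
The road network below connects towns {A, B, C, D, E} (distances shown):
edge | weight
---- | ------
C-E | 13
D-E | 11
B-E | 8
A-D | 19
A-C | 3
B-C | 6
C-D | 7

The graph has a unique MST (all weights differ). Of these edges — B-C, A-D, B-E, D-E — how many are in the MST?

Kruskal's algorithm — process edges by increasing weight (ties by edge label):
A-C (3): add. Components now {A,C} {B} {D} {E}
B-C (6): add. Components now {A,B,C} {D} {E}
C-D (7): add. Components now {A,B,C,D} {E}
B-E (8): add. Components now {A,B,C,D,E}
MST edge set: {A-C, B-C, C-D, B-E}.
Of the listed edges, {B-C, B-E} are in the MST → 2.

2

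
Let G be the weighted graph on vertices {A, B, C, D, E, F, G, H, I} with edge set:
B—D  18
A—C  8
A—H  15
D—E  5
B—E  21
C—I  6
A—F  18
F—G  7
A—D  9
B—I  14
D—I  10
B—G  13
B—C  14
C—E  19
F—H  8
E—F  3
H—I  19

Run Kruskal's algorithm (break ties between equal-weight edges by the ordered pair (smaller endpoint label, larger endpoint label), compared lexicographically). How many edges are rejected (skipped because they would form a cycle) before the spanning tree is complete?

Kruskal: consider edges lightest-first.
E—F (3): add — endpoints in different components.
D—E (5): add — endpoints in different components.
C—I (6): add — endpoints in different components.
F—G (7): add — endpoints in different components.
A—C (8): add — endpoints in different components.
F—H (8): add — endpoints in different components.
A—D (9): add — endpoints in different components.
D—I (10): skip — D and I already connected.
B—G (13): add — endpoints in different components.
Edges rejected before the tree was complete: 1.

1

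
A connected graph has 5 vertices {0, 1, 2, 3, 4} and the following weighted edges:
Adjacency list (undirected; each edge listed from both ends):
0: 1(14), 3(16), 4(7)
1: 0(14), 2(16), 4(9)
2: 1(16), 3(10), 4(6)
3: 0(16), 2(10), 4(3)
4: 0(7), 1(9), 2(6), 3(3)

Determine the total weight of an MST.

25

Prim's algorithm from 0:
Step 1: cheapest edge leaving the tree is 0—4 (7); add 4.
Step 2: cheapest edge leaving the tree is 3—4 (3); add 3.
Step 3: cheapest edge leaving the tree is 2—4 (6); add 2.
Step 4: cheapest edge leaving the tree is 1—4 (9); add 1.
MST edges: 0—4, 3—4, 2—4, 1—4; total weight 7+3+6+9 = 25.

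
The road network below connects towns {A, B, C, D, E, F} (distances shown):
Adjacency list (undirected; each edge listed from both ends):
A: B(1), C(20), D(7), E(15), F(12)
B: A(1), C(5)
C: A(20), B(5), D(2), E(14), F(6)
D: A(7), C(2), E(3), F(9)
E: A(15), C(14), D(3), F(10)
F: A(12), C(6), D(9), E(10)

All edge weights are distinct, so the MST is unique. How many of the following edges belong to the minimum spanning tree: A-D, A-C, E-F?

Kruskal: consider edges lightest-first.
A-B (1): add. Components now {A,B} {C} {D} {E} {F}
C-D (2): add. Components now {A,B} {C,D} {E} {F}
D-E (3): add. Components now {A,B} {C,D,E} {F}
B-C (5): add. Components now {A,B,C,D,E} {F}
C-F (6): add. Components now {A,B,C,D,E,F}
MST edge set: {A-B, C-D, D-E, B-C, C-F}.
Of the listed edges, {} are in the MST → 0.

0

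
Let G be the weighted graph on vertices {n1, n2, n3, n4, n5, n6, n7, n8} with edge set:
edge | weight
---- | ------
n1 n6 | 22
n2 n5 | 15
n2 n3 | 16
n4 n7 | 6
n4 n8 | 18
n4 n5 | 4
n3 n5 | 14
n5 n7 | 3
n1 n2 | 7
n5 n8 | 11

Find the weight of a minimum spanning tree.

Kruskal's algorithm — process edges by increasing weight (ties by edge label):
n5 n7 (3): add — endpoints in different components.
n4 n5 (4): add — endpoints in different components.
n4 n7 (6): skip — n7 and n4 already connected.
n1 n2 (7): add — endpoints in different components.
n5 n8 (11): add — endpoints in different components.
n3 n5 (14): add — endpoints in different components.
n2 n5 (15): add — endpoints in different components.
n2 n3 (16): skip — n2 and n3 already connected.
n4 n8 (18): skip — n8 and n4 already connected.
n1 n6 (22): add — endpoints in different components.
MST edges: n5 n7, n4 n5, n1 n2, n5 n8, n3 n5, n2 n5, n1 n6; total weight 3+4+7+11+14+15+22 = 76.

76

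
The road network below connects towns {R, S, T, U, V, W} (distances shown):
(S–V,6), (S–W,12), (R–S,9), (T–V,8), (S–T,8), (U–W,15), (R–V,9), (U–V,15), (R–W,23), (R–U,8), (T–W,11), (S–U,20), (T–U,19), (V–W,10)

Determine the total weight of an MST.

Kruskal's algorithm — process edges by increasing weight (ties by edge label):
S–V (6): add — endpoints in different components.
R–U (8): add — endpoints in different components.
S–T (8): add — endpoints in different components.
T–V (8): skip — T and V already connected.
R–S (9): add — endpoints in different components.
R–V (9): skip — R and V already connected.
V–W (10): add — endpoints in different components.
MST edges: S–V, R–U, S–T, R–S, V–W; total weight 6+8+8+9+10 = 41.

41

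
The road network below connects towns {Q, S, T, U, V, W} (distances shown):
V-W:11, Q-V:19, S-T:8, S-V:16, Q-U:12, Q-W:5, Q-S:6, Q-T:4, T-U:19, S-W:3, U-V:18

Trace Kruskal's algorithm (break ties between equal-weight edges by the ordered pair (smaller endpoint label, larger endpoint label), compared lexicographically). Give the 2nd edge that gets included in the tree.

Sort edges by weight, then run Kruskal:
S-W (3): add. Components now {Q} {T} {S,W} {V} {U}
Q-T (4): add. Components now {Q,T} {S,W} {V} {U}
Q-W (5): add. Components now {Q,S,T,W} {V} {U}
Q-S (6): skip — Q and S already connected.
S-T (8): skip — T and S already connected.
V-W (11): add. Components now {Q,S,T,V,W} {U}
Q-U (12): add. Components now {Q,S,T,U,V,W}
The 2nd edge added is Q-T.

Q-T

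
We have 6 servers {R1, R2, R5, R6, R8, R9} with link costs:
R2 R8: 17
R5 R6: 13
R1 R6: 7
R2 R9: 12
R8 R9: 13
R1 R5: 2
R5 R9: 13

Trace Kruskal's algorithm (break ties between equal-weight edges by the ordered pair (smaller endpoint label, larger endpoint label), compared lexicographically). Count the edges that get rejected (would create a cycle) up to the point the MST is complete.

1

Sort edges by weight, then run Kruskal:
R1 R5 (2): add — endpoints in different components.
R1 R6 (7): add — endpoints in different components.
R2 R9 (12): add — endpoints in different components.
R5 R6 (13): skip — R5 and R6 already connected.
R5 R9 (13): add — endpoints in different components.
R8 R9 (13): add — endpoints in different components.
Edges rejected before the tree was complete: 1.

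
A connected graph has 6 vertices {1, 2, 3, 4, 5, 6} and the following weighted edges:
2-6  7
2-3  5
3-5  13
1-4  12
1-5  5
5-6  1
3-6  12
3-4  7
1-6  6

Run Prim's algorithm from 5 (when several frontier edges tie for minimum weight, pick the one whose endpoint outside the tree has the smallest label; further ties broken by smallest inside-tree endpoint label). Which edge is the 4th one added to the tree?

2-3

Grow the tree from 5 using Prim:
Step 1: cheapest edge leaving the tree is 5-6 (1); add 6.
Step 2: cheapest edge leaving the tree is 1-5 (5); add 1.
Step 3: cheapest edge leaving the tree is 2-6 (7); add 2.
Step 4: cheapest edge leaving the tree is 2-3 (5); add 3.
Step 5: cheapest edge leaving the tree is 3-4 (7); add 4.
The 4th edge added is 2-3.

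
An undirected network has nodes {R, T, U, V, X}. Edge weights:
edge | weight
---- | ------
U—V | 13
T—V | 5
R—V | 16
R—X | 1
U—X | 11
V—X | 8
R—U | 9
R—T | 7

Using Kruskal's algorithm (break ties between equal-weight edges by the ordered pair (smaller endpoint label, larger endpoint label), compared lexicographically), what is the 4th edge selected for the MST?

R-U

Sort edges by weight, then run Kruskal:
R—X (1): add. Components now {T} {R,X} {U} {V}
T—V (5): add. Components now {T,V} {R,X} {U}
R—T (7): add. Components now {R,T,V,X} {U}
V—X (8): skip — X and V already connected.
R—U (9): add. Components now {R,T,U,V,X}
The 4th edge added is R—U.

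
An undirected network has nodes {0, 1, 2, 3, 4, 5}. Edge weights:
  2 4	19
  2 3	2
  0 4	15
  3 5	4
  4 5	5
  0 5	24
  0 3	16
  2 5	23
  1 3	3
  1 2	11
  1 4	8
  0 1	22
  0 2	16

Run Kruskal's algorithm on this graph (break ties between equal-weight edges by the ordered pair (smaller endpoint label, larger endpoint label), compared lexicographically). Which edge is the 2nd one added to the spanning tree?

1-3

Kruskal's algorithm — process edges by increasing weight (ties by edge label):
2 3 (2): add. Components now {0} {1} {2,3} {4} {5}
1 3 (3): add. Components now {0} {1,2,3} {4} {5}
3 5 (4): add. Components now {0} {1,2,3,5} {4}
4 5 (5): add. Components now {0} {1,2,3,4,5}
1 4 (8): skip — 1 and 4 already connected.
1 2 (11): skip — 1 and 2 already connected.
0 4 (15): add. Components now {0,1,2,3,4,5}
The 2nd edge added is 1 3.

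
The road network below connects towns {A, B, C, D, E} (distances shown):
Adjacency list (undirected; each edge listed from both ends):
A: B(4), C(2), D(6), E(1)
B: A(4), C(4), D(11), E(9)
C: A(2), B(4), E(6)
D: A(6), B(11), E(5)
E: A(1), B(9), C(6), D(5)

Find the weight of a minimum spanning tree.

12

Prim's algorithm from B:
Step 1: cheapest edge leaving the tree is A B (4); add A.
Step 2: cheapest edge leaving the tree is A E (1); add E.
Step 3: cheapest edge leaving the tree is A C (2); add C.
Step 4: cheapest edge leaving the tree is D E (5); add D.
MST edges: A B, A E, A C, D E; total weight 4+1+2+5 = 12.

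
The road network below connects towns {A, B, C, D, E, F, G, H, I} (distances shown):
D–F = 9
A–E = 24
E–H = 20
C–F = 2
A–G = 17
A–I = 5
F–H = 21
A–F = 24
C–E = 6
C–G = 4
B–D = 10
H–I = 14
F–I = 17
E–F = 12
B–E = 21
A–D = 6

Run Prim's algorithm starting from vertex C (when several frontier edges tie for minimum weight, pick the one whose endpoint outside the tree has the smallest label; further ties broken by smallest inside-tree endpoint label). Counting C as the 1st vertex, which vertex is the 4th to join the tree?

E

Grow the tree from C using Prim:
Step 1: cheapest edge leaving the tree is C–F (2); add F.
Step 2: cheapest edge leaving the tree is C–G (4); add G.
Step 3: cheapest edge leaving the tree is C–E (6); add E.
Step 4: cheapest edge leaving the tree is D–F (9); add D.
Step 5: cheapest edge leaving the tree is A–D (6); add A.
Step 6: cheapest edge leaving the tree is A–I (5); add I.
Step 7: cheapest edge leaving the tree is B–D (10); add B.
Step 8: cheapest edge leaving the tree is H–I (14); add H.
Vertex order: C, F, G, E, D, A, I, B, H. The 4th vertex is E.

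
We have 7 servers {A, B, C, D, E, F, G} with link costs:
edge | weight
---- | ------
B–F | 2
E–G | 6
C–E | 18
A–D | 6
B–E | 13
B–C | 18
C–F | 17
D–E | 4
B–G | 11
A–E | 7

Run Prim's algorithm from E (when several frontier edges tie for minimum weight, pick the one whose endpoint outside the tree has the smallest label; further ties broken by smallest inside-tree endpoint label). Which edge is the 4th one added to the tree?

B-G

Grow the tree from E using Prim:
Step 1: cheapest edge leaving the tree is D–E (4); add D.
Step 2: cheapest edge leaving the tree is A–D (6); add A.
Step 3: cheapest edge leaving the tree is E–G (6); add G.
Step 4: cheapest edge leaving the tree is B–G (11); add B.
Step 5: cheapest edge leaving the tree is B–F (2); add F.
Step 6: cheapest edge leaving the tree is C–F (17); add C.
The 4th edge added is B–G.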